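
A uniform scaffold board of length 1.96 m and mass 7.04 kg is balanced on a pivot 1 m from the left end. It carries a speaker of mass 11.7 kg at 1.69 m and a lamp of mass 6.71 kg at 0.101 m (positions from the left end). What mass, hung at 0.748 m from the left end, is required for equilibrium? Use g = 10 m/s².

Sum moments about the pivot (at 1 m from the left end) (the support reaction has zero arm there).
Beam weight: 7.04 × 10 = 70.4 N down at 0.98 m → arm 0.02 m, τ = 70.4 × 0.02 = 1.408 N·m counterclockwise.
Speaker: 11.7 × 10 = 117 N down at 1.69 m → arm 0.69 m, τ = 117 × 0.69 = 80.73 N·m clockwise.
Lamp: 6.71 × 10 = 67.1 N down at 0.101 m → arm 0.899 m, τ = 67.1 × 0.899 = 60.32 N·m counterclockwise.
Net moment of known loads = 19 N·m clockwise.
An unknown mass m at 0.748 m has arm 0.252 m; its moment is m·g·0.252 counterclockwise.
For rotational equilibrium, m × 10 × 0.252 = 19, so m = 19 / (10 × 0.252) = 7.54 kg.

m ≈ 7.54 kg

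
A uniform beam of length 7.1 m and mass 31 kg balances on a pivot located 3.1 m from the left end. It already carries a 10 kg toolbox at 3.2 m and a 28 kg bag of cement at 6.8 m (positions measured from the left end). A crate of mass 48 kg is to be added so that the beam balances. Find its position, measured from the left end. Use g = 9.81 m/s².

Choose the pivot (at 3.1 m from the left end) as the axis so the support reaction has zero arm there.
Beam weight: 31 × 9.81 = 304.1 N down at 3.55 m → arm 0.45 m, τ = 304.1 × 0.45 = 136.8 N·m clockwise.
Toolbox: 10 × 9.81 = 98.1 N down at 3.2 m → arm 0.1 m, τ = 98.1 × 0.1 = 9.81 N·m clockwise.
Bag of cement: 28 × 9.81 = 274.7 N down at 6.8 m → arm 3.7 m, τ = 274.7 × 3.7 = 1016 N·m clockwise.
Net moment of existing loads = 1163 N·m clockwise.
The crate weighs 48 × 9.81 = 470.9 N and must supply an equal counterclockwise moment, so its lever arm about the pivot is 1163 / 470.9 = 2.47 m.
That puts it at 3.1 − 2.47 = 0.63 m from the left end.

x ≈ 0.63 m from the left end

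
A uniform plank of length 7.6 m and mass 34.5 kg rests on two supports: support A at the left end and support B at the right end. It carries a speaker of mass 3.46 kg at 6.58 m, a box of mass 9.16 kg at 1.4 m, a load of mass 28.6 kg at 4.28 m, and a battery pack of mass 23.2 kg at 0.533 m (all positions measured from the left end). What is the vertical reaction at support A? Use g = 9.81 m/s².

Take moments about support B.
Beam weight: 34.5 × 9.81 = 338.4 N down at 3.8 m → arm 3.8 m, τ = 338.4 × 3.8 = 1286 N·m counterclockwise.
Speaker: 3.46 × 9.81 = 33.94 N down at 6.58 m → arm 1.02 m, τ = 33.94 × 1.02 = 34.62 N·m counterclockwise.
Box: 9.16 × 9.81 = 89.86 N down at 1.4 m → arm 6.2 m, τ = 89.86 × 6.2 = 557.1 N·m counterclockwise.
Load: 28.6 × 9.81 = 280.6 N down at 4.28 m → arm 3.32 m, τ = 280.6 × 3.32 = 931.6 N·m counterclockwise.
Battery pack: 23.2 × 9.81 = 227.6 N down at 0.533 m → arm 7.067 m, τ = 227.6 × 7.067 = 1608 N·m counterclockwise.
Net load moment about support B = 4417 N·m counterclockwise.
Reaction R at support A is upward at 0 m, arm 7.6 m → moment R × 7.6 clockwise.
Στ = 0 ⇒ R × 7.6 = 4417 ⇒ R = 581 N.

R_A ≈ 581 N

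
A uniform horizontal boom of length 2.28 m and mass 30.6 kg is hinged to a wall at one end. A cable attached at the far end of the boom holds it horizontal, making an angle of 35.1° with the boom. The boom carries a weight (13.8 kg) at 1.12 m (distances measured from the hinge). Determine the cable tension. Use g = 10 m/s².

Taking torques about the hinge:
Beam weight: 30.6 × 10 = 306 N down at 1.14 m → arm 1.14 m, τ = 306 × 1.14 = 348.8 N·m clockwise.
Weight: 13.8 × 10 = 138 N down at 1.12 m → arm 1.12 m, τ = 138 × 1.12 = 154.6 N·m clockwise.
Total clockwise load moment = 503.4 N·m.
The cable tension T acts at 2.28 m; only its component perpendicular to the boom, T sinθ, produces torque. sin 35.1° = 0.575.
Στ = 0 ⇒ T × 2.28 × 0.575 = 503.4 ⇒ T = 503.4 / 1.311 = 384 N.

T ≈ 384 N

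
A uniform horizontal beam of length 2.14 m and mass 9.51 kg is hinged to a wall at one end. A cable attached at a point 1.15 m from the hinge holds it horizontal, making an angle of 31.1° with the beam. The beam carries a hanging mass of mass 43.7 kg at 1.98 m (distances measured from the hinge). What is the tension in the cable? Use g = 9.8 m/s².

T ≈ 1600 N

Choose the hinge as the axis so the unknown hinge reaction has zero arm there.
Beam weight: 9.51 × 9.8 = 93.2 N down at 1.07 m → arm 1.07 m, τ = 93.2 × 1.07 = 99.72 N·m clockwise.
Hanging mass: 43.7 × 9.8 = 428.3 N down at 1.98 m → arm 1.98 m, τ = 428.3 × 1.98 = 848 N·m clockwise.
Total clockwise load moment = 947.7 N·m.
The cable tension T acts at 1.15 m; only its component perpendicular to the beam, T sinθ, produces torque. sin 31.1° = 0.5165.
Balancing moments: T × 1.15 × 0.5165 = 947.7, giving T = 947.7 / 0.594 = 1600 N.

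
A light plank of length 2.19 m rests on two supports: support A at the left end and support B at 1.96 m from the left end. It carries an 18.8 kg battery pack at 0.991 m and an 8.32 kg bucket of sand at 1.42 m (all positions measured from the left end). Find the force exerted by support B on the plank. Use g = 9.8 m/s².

R_B ≈ 152 N

Take moments about support A.
Battery pack: 18.8 × 9.8 = 184.2 N down at 0.991 m → arm 0.991 m, τ = 184.2 × 0.991 = 182.5 N·m clockwise.
Bucket of sand: 8.32 × 9.8 = 81.54 N down at 1.42 m → arm 1.42 m, τ = 81.54 × 1.42 = 115.8 N·m clockwise.
Net load moment about support A = 298.3 N·m clockwise.
Reaction R at support B is upward at 1.96 m, arm 1.96 m → moment R × 1.96 counterclockwise.
Balancing moments: R × 1.96 = 298.3, giving R = 152 N.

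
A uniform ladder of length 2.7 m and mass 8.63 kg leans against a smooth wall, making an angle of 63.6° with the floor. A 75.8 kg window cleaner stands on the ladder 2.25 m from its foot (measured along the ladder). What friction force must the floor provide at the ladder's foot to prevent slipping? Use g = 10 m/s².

Choose the foot of the ladder as the axis so the floor normal and friction both act there and drop out.
Ladder weight 8.63×10 = 86.3 N acts at 1.35 m along the ladder; its horizontal arm is 1.35·cos63.6° = 0.6003 m → τ = 51.81 N·m clockwise.
Window cleaner: 75.8×10 = 758 N at 2.25 m → arm 1 m → τ = 758 N·m clockwise.
Wall normal N acts horizontally at the top; its moment arm is the height L sinθ = 2.7·sin63.6° = 2.418 m, counterclockwise.
Στ = 0 ⇒ N × 2.418 = 809.8 ⇒ N = 335 N.
ΣFx = 0: friction at the foot balances the wall's push, so f = N_wall = 335 N.

f ≈ 335 N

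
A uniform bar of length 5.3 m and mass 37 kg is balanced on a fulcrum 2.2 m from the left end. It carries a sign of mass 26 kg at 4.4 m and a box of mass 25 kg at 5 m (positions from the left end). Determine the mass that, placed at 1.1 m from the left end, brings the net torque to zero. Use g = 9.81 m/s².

m ≈ 131 kg

Taking torques about the fulcrum (at 2.2 m from the left end):
Beam weight: 37 × 9.81 = 363 N down at 2.65 m → arm 0.45 m, τ = 363 × 0.45 = 163.3 N·m clockwise.
Sign: 26 × 9.81 = 255.1 N down at 4.4 m → arm 2.2 m, τ = 255.1 × 2.2 = 561.2 N·m clockwise.
Box: 25 × 9.81 = 245.2 N down at 5 m → arm 2.8 m, τ = 245.2 × 2.8 = 686.6 N·m clockwise.
Net moment of known loads = 1411 N·m clockwise.
An unknown mass m at 1.1 m has arm 1.1 m; its moment is m·g·1.1 counterclockwise.
Στ = 0 ⇒ m × 9.81 × 1.1 = 1411 ⇒ m = 1411 / (9.81 × 1.1) = 131 kg.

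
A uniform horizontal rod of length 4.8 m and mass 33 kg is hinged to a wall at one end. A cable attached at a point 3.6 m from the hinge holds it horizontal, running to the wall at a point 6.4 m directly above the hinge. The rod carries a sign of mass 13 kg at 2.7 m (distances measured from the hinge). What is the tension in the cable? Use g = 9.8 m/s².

About the hinge:
Beam weight: 33 × 9.8 = 323.4 N down at 2.4 m → arm 2.4 m, τ = 323.4 × 2.4 = 776.2 N·m clockwise.
Sign: 13 × 9.8 = 127.4 N down at 2.7 m → arm 2.7 m, τ = 127.4 × 2.7 = 344 N·m clockwise.
Total clockwise load moment = 1120 N·m.
The cable tension T acts at 3.6 m; only its component perpendicular to the rod, T sinθ, produces torque. sinθ = h/√(h²+d²) = 6.4/√(6.4²+3.6²) = 0.8716.
Setting net torque to zero: T × 3.6 × 0.8716 = 1120 → T = 1120 / 3.138 = 357 N.

T ≈ 357 N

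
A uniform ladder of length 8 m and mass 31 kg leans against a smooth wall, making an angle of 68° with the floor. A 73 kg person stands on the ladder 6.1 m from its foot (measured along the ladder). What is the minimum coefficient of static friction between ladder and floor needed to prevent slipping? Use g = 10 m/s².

μ_min ≈ 0.276

Sum moments about the foot of the ladder (the floor normal and friction both act there and drop out).
Ladder weight 31×10 = 310 N acts at 4 m along the ladder; its horizontal arm is 4·cos68° = 1.498 m → τ = 464.4 N·m clockwise.
Person: 73×10 = 730 N at 6.1 m → arm 2.285 m → τ = 1668 N·m clockwise.
Wall normal N acts horizontally at the top; its moment arm is the height L sinθ = 8·sin68° = 7.417 m, counterclockwise.
Στ = 0 ⇒ N × 7.417 = 2132 ⇒ N = 287.4 N.
ΣFx = 0 ⇒ f = N_wall = 287.4 N. ΣFy = 0 ⇒ N_floor = 1040 N.
μ_min = f / N_floor = 287.4 / 1040 = 0.276.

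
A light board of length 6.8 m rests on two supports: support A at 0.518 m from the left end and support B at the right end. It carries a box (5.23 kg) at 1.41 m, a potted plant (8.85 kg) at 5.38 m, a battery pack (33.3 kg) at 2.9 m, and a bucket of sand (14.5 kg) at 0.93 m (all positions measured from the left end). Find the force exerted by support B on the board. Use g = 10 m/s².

R_B ≈ 212 N

About support A:
Box: 5.23 × 10 = 52.3 N down at 1.41 m → arm 0.892 m, τ = 52.3 × 0.892 = 46.65 N·m clockwise.
Potted plant: 8.85 × 10 = 88.5 N down at 5.38 m → arm 4.862 m, τ = 88.5 × 4.862 = 430.3 N·m clockwise.
Battery pack: 33.3 × 10 = 333 N down at 2.9 m → arm 2.382 m, τ = 333 × 2.382 = 793.2 N·m clockwise.
Bucket of sand: 14.5 × 10 = 145 N down at 0.93 m → arm 0.412 m, τ = 145 × 0.412 = 59.74 N·m clockwise.
Net load moment about support A = 1330 N·m clockwise.
Reaction R at support B is upward at 6.8 m, arm 6.282 m → moment R × 6.282 counterclockwise.
Balancing moments: R × 6.282 = 1330, giving R = 212 N.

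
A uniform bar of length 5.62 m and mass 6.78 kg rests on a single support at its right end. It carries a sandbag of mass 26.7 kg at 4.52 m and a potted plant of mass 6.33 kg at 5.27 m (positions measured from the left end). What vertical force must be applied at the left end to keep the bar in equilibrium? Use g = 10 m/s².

F ≈ 90.1 N

Choose the right end as the axis so the unknown pivot reaction has zero arm there.
Beam weight: 6.78 × 10 = 67.8 N down at 2.81 m → arm 2.81 m, τ = 67.8 × 2.81 = 190.5 N·m counterclockwise.
Sandbag: 26.7 × 10 = 267 N down at 4.52 m → arm 1.1 m, τ = 267 × 1.1 = 293.7 N·m counterclockwise.
Potted plant: 6.33 × 10 = 63.3 N down at 5.27 m → arm 0.35 m, τ = 63.3 × 0.35 = 22.15 N·m counterclockwise.
Net moment of the loads = 506.3 N·m counterclockwise.
The upward force F acts at the left end, arm 5.62 m, giving F × 5.62 clockwise.
Στ = 0 ⇒ F × 5.62 = 506.3 ⇒ F = 506.3 / 5.62 = 90.1 N.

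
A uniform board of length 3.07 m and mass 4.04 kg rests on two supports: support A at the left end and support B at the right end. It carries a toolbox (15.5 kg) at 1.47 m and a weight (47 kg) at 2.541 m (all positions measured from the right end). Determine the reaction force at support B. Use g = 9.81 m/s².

Sum moments about support A (its reaction then has zero moment arm).
Beam weight: 4.04 × 9.81 = 39.63 N down at 1.535 m → arm 1.535 m, τ = 39.63 × 1.535 = 60.83 N·m clockwise.
Toolbox: 15.5 × 9.81 = 152.1 N down at 1.47 m → arm 1.6 m, τ = 152.1 × 1.6 = 243.4 N·m clockwise.
Weight: 47 × 9.81 = 461.1 N down at 2.541 m → arm 0.529 m, τ = 461.1 × 0.529 = 243.9 N·m clockwise.
Net load moment about support A = 548.1 N·m clockwise.
Reaction R at support B is upward at 0 m, arm 3.07 m → moment R × 3.07 counterclockwise.
For rotational equilibrium, R × 3.07 = 548.1, so R = 179 N.

R_B ≈ 179 N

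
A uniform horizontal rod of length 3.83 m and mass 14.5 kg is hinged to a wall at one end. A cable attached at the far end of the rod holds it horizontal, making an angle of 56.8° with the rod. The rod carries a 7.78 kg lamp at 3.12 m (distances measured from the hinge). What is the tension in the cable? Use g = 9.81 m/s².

Taking torques about the hinge:
Beam weight: 14.5 × 9.81 = 142.2 N down at 1.915 m → arm 1.915 m, τ = 142.2 × 1.915 = 272.3 N·m clockwise.
Lamp: 7.78 × 9.81 = 76.32 N down at 3.12 m → arm 3.12 m, τ = 76.32 × 3.12 = 238.1 N·m clockwise.
Total clockwise load moment = 510.4 N·m.
The cable tension T acts at 3.83 m; only its component perpendicular to the rod, T sinθ, produces torque. sin 56.8° = 0.8368.
Setting net torque to zero: T × 3.83 × 0.8368 = 510.4 → T = 510.4 / 3.205 = 159 N.

T ≈ 159 N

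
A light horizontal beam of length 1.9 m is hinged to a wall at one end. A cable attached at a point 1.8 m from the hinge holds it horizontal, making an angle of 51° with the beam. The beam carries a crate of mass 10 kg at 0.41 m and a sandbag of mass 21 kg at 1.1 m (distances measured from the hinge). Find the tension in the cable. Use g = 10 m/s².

Sum moments about the hinge (the unknown hinge reaction has zero arm there).
Crate: 10 × 10 = 100 N down at 0.41 m → arm 0.41 m, τ = 100 × 0.41 = 41 N·m clockwise.
Sandbag: 21 × 10 = 210 N down at 1.1 m → arm 1.1 m, τ = 210 × 1.1 = 231 N·m clockwise.
Total clockwise load moment = 272 N·m.
The cable tension T acts at 1.8 m; only its component perpendicular to the beam, T sinθ, produces torque. sin 51° = 0.7771.
For rotational equilibrium, T × 1.8 × 0.7771 = 272, so T = 272 / 1.399 = 194 N.

T ≈ 194 N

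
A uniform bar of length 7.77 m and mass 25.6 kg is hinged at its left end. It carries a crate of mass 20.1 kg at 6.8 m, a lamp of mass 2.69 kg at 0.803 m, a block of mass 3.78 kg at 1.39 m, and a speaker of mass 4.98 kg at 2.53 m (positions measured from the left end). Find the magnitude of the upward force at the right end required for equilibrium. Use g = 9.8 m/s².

About the left end:
Beam weight: 25.6 × 9.8 = 250.9 N down at 3.885 m → arm 3.885 m, τ = 250.9 × 3.885 = 974.7 N·m clockwise.
Crate: 20.1 × 9.8 = 197 N down at 6.8 m → arm 6.8 m, τ = 197 × 6.8 = 1340 N·m clockwise.
Lamp: 2.69 × 9.8 = 26.36 N down at 0.803 m → arm 0.803 m, τ = 26.36 × 0.803 = 21.17 N·m clockwise.
Block: 3.78 × 9.8 = 37.04 N down at 1.39 m → arm 1.39 m, τ = 37.04 × 1.39 = 51.49 N·m clockwise.
Speaker: 4.98 × 9.8 = 48.8 N down at 2.53 m → arm 2.53 m, τ = 48.8 × 2.53 = 123.5 N·m clockwise.
Net moment of the loads = 2511 N·m clockwise.
The upward force F acts at the right end, arm 7.77 m, giving F × 7.77 counterclockwise.
Setting net torque to zero: F × 7.77 = 2511 → F = 2511 / 7.77 = 323 N.

F ≈ 323 N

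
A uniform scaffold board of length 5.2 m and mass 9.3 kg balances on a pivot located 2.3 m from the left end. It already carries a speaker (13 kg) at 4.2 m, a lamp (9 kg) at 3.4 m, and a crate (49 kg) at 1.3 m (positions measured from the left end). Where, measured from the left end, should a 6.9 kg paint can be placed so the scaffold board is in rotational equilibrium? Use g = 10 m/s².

x ≈ 3.98 m from the left end

Take moments about the pivot (at 2.3 m from the left end).
Beam weight: 9.3 × 10 = 93 N down at 2.6 m → arm 0.3 m, τ = 93 × 0.3 = 27.9 N·m clockwise.
Speaker: 13 × 10 = 130 N down at 4.2 m → arm 1.9 m, τ = 130 × 1.9 = 247 N·m clockwise.
Lamp: 9 × 10 = 90 N down at 3.4 m → arm 1.1 m, τ = 90 × 1.1 = 99 N·m clockwise.
Crate: 49 × 10 = 490 N down at 1.3 m → arm 1 m, τ = 490 × 1 = 490 N·m counterclockwise.
Net moment of existing loads = 116.1 N·m counterclockwise.
The paint can weighs 6.9 × 10 = 69 N and must supply an equal clockwise moment, so its lever arm about the pivot is 116.1 / 69 = 1.68 m.
That puts it at 2.3 + 1.68 = 3.98 m from the left end.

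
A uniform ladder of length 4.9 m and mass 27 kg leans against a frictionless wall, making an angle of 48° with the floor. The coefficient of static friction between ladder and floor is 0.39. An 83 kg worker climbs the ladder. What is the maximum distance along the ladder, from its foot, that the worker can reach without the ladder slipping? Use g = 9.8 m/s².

Choose the foot of the ladder as the axis so the floor normal and friction both act there and drop out.
Ladder weight 27×9.8 = 264.6 N acts at 2.45 m along the ladder; its horizontal arm is 2.45·cos48° = 1.639 m → τ = 433.7 N·m clockwise.
Worker weight 83×9.8 = 813.4 N at distance d → arm d·cos48° → τ = 813.4·d·0.6691 clockwise.
Wall normal N at the top has arm L sinθ = 3.641 m counterclockwise, so Στ = 0 gives N·3.641 = 433.7 + 544.2·d.
ΣFy = 0 ⇒ N_floor = 1078 N, so the maximum friction is μ_s·N_floor = 0.39×1078 = 420.4 N. ΣFx = 0 ⇒ N_wall = f, so at the slipping point N = 420.4 N.
Substituting: 420.4×3.641 = 433.7 + 544.2·d ⇒ d = (1531 − 433.7) / 544.2 = 2.02 m.

d ≈ 2.02 m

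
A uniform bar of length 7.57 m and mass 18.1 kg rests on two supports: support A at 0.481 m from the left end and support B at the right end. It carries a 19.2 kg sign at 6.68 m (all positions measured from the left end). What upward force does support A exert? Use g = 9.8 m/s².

R_A ≈ 118 N

About support B:
Beam weight: 18.1 × 9.8 = 177.4 N down at 3.785 m → arm 3.785 m, τ = 177.4 × 3.785 = 671.5 N·m counterclockwise.
Sign: 19.2 × 9.8 = 188.2 N down at 6.68 m → arm 0.89 m, τ = 188.2 × 0.89 = 167.5 N·m counterclockwise.
Net load moment about support B = 839 N·m counterclockwise.
Reaction R at support A is upward at 0.481 m, arm 7.089 m → moment R × 7.089 clockwise.
For rotational equilibrium, R × 7.089 = 839, so R = 118 N.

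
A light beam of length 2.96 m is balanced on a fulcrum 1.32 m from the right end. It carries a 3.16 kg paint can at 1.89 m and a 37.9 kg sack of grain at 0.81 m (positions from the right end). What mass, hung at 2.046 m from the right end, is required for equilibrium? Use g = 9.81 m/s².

Choose the fulcrum (at 1.32 m from the right end) as the axis so the support reaction has zero arm there.
Paint can: 3.16 × 9.81 = 31 N down at 1.89 m → arm 0.57 m, τ = 31 × 0.57 = 17.67 N·m counterclockwise.
Sack of grain: 37.9 × 9.81 = 371.8 N down at 0.81 m → arm 0.51 m, τ = 371.8 × 0.51 = 189.6 N·m clockwise.
Net moment of known loads = 171.9 N·m clockwise.
An unknown mass m at 2.046 m has arm 0.726 m; its moment is m·g·0.726 counterclockwise.
Balancing moments: m × 9.81 × 0.726 = 171.9, giving m = 171.9 / (9.81 × 0.726) = 24.1 kg.

m ≈ 24.1 kg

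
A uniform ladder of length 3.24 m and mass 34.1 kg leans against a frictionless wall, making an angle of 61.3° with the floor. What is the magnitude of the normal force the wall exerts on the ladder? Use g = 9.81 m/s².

N_wall ≈ 91.6 N

About the foot of the ladder:
Ladder weight 34.1×9.81 = 334.5 N acts at 1.62 m along the ladder; its horizontal arm is 1.62·cos61.3° = 0.778 m → τ = 260.2 N·m clockwise.
Wall normal N acts horizontally at the top; its moment arm is the height L sinθ = 3.24·sin61.3° = 2.842 m, counterclockwise.
For rotational equilibrium, N × 2.842 = 260.2, so N = 91.6 N.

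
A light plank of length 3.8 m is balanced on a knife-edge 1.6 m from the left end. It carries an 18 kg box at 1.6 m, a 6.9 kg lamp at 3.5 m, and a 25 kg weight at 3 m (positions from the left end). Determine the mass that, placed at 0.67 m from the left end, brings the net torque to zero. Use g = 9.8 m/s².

m ≈ 51.7 kg

About the knife-edge (at 1.6 m from the left end):
Box: acts at the knife-edge, moment arm 0 → no torque.
Lamp: 6.9 × 9.8 = 67.62 N down at 3.5 m → arm 1.9 m, τ = 67.62 × 1.9 = 128.5 N·m clockwise.
Weight: 25 × 9.8 = 245 N down at 3 m → arm 1.4 m, τ = 245 × 1.4 = 343 N·m clockwise.
Net moment of known loads = 471.5 N·m clockwise.
An unknown mass m at 0.67 m has arm 0.93 m; its moment is m·g·0.93 counterclockwise.
For rotational equilibrium, m × 9.8 × 0.93 = 471.5, so m = 471.5 / (9.8 × 0.93) = 51.7 kg.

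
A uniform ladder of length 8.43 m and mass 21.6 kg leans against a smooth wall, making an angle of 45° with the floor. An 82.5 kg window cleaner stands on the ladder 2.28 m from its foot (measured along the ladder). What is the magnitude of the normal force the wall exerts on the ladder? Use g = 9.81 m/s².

Choose the foot of the ladder as the axis so the floor normal and friction both act there and drop out.
Ladder weight 21.6×9.81 = 211.9 N acts at 4.215 m along the ladder; its horizontal arm is 4.215·cos45° = 2.98 m → τ = 631.5 N·m clockwise.
Window cleaner: 82.5×9.81 = 809.3 N at 2.28 m → arm 1.612 m → τ = 1305 N·m clockwise.
Wall normal N acts horizontally at the top; its moment arm is the height L sinθ = 8.43·sin45° = 5.961 m, counterclockwise.
Setting net torque to zero: N × 5.961 = 1936 → N = 325 N.

N_wall ≈ 325 N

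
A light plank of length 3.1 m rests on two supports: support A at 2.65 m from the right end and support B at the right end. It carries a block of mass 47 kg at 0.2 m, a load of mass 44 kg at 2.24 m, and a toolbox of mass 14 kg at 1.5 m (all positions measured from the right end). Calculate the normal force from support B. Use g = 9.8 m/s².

Take moments about support A.
Block: 47 × 9.8 = 460.6 N down at 0.2 m → arm 2.45 m, τ = 460.6 × 2.45 = 1128 N·m clockwise.
Load: 44 × 9.8 = 431.2 N down at 2.24 m → arm 0.41 m, τ = 431.2 × 0.41 = 176.8 N·m clockwise.
Toolbox: 14 × 9.8 = 137.2 N down at 1.5 m → arm 1.15 m, τ = 137.2 × 1.15 = 157.8 N·m clockwise.
Net load moment about support A = 1463 N·m clockwise.
Reaction R at support B is upward at 0 m, arm 2.65 m → moment R × 2.65 counterclockwise.
Setting net torque to zero: R × 2.65 = 1463 → R = 552 N.

R_B ≈ 552 N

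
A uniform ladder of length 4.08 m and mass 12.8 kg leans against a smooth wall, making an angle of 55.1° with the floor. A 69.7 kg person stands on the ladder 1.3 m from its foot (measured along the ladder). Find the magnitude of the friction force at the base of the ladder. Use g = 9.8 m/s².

f ≈ 196 N

Sum moments about the foot of the ladder (the floor normal and friction both act there and drop out).
Ladder weight 12.8×9.8 = 125.4 N acts at 2.04 m along the ladder; its horizontal arm is 2.04·cos55.1° = 1.167 m → τ = 146.3 N·m clockwise.
Person: 69.7×9.8 = 683.1 N at 1.3 m → arm 0.7438 m → τ = 508.1 N·m clockwise.
Wall normal N acts horizontally at the top; its moment arm is the height L sinθ = 4.08·sin55.1° = 3.346 m, counterclockwise.
Setting net torque to zero: N × 3.346 = 654.4 → N = 196 N.
ΣFx = 0: friction at the foot balances the wall's push, so f = N_wall = 196 N.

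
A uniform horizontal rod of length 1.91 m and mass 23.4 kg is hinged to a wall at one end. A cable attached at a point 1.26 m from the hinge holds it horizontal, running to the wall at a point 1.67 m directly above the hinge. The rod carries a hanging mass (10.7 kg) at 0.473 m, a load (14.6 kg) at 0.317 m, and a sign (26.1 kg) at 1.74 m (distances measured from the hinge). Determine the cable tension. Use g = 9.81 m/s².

Taking torques about the hinge:
Beam weight: 23.4 × 9.81 = 229.6 N down at 0.955 m → arm 0.955 m, τ = 229.6 × 0.955 = 219.3 N·m clockwise.
Hanging mass: 10.7 × 9.81 = 105 N down at 0.473 m → arm 0.473 m, τ = 105 × 0.473 = 49.66 N·m clockwise.
Load: 14.6 × 9.81 = 143.2 N down at 0.317 m → arm 0.317 m, τ = 143.2 × 0.317 = 45.39 N·m clockwise.
Sign: 26.1 × 9.81 = 256 N down at 1.74 m → arm 1.74 m, τ = 256 × 1.74 = 445.4 N·m clockwise.
Total clockwise load moment = 759.8 N·m.
The cable tension T acts at 1.26 m; only its component perpendicular to the rod, T sinθ, produces torque. sinθ = h/√(h²+d²) = 1.67/√(1.67²+1.26²) = 0.7983.
Στ = 0 ⇒ T × 1.26 × 0.7983 = 759.8 ⇒ T = 759.8 / 1.006 = 755 N.

T ≈ 755 N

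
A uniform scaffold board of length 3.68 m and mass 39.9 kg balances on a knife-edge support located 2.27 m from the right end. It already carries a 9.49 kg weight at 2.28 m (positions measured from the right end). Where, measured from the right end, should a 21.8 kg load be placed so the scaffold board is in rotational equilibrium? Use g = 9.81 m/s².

Take moments about the knife-edge support (at 2.27 m from the right end).
Beam weight: 39.9 × 9.81 = 391.4 N down at 1.84 m → arm 0.43 m, τ = 391.4 × 0.43 = 168.3 N·m clockwise.
Weight: 9.49 × 9.81 = 93.1 N down at 2.28 m → arm 0.01 m, τ = 93.1 × 0.01 = 0.931 N·m counterclockwise.
Net moment of existing loads = 167.4 N·m clockwise.
The load weighs 21.8 × 9.81 = 213.9 N and must supply an equal counterclockwise moment, so its lever arm about the knife-edge support is 167.4 / 213.9 = 0.783 m.
That puts it at 2.27 + 0.783 = 3.05 m from the right end.

x ≈ 3.05 m from the right end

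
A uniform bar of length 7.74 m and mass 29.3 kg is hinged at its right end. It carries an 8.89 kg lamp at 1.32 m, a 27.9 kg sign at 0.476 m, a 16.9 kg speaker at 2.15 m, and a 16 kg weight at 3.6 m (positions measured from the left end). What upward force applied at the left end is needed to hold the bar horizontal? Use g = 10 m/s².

Sum moments about the right end (the unknown pivot reaction has zero arm there).
Beam weight: 29.3 × 10 = 293 N down at 3.87 m → arm 3.87 m, τ = 293 × 3.87 = 1134 N·m counterclockwise.
Lamp: 8.89 × 10 = 88.9 N down at 1.32 m → arm 6.42 m, τ = 88.9 × 6.42 = 570.7 N·m counterclockwise.
Sign: 27.9 × 10 = 279 N down at 0.476 m → arm 7.264 m, τ = 279 × 7.264 = 2027 N·m counterclockwise.
Speaker: 16.9 × 10 = 169 N down at 2.15 m → arm 5.59 m, τ = 169 × 5.59 = 944.7 N·m counterclockwise.
Weight: 16 × 10 = 160 N down at 3.6 m → arm 4.14 m, τ = 160 × 4.14 = 662.4 N·m counterclockwise.
Net moment of the loads = 5339 N·m counterclockwise.
The upward force F acts at the left end, arm 7.74 m, giving F × 7.74 clockwise.
For rotational equilibrium, F × 7.74 = 5339, so F = 5339 / 7.74 = 690 N.

F ≈ 690 N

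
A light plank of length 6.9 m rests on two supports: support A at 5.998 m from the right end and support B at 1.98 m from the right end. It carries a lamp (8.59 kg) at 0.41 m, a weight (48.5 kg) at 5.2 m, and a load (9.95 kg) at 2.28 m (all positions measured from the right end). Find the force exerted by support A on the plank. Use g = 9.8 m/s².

R_A ≈ 355 N

About support B:
Lamp: 8.59 × 9.8 = 84.18 N down at 0.41 m → arm 1.57 m, τ = 84.18 × 1.57 = 132.2 N·m clockwise.
Weight: 48.5 × 9.8 = 475.3 N down at 5.2 m → arm 3.22 m, τ = 475.3 × 3.22 = 1530 N·m counterclockwise.
Load: 9.95 × 9.8 = 97.51 N down at 2.28 m → arm 0.3 m, τ = 97.51 × 0.3 = 29.25 N·m counterclockwise.
Net load moment about support B = 1427 N·m counterclockwise.
Reaction R at support A is upward at 5.998 m, arm 4.018 m → moment R × 4.018 clockwise.
Στ = 0 ⇒ R × 4.018 = 1427 ⇒ R = 355 N.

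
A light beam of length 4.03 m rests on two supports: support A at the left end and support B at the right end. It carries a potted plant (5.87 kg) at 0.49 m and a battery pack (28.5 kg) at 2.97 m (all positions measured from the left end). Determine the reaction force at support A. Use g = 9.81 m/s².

Sum moments about support B (its reaction then has zero moment arm).
Potted plant: 5.87 × 9.81 = 57.58 N down at 0.49 m → arm 3.54 m, τ = 57.58 × 3.54 = 203.8 N·m counterclockwise.
Battery pack: 28.5 × 9.81 = 279.6 N down at 2.97 m → arm 1.06 m, τ = 279.6 × 1.06 = 296.4 N·m counterclockwise.
Net load moment about support B = 500.2 N·m counterclockwise.
Reaction R at support A is upward at 0 m, arm 4.03 m → moment R × 4.03 clockwise.
Στ = 0 ⇒ R × 4.03 = 500.2 ⇒ R = 124 N.

R_A ≈ 124 N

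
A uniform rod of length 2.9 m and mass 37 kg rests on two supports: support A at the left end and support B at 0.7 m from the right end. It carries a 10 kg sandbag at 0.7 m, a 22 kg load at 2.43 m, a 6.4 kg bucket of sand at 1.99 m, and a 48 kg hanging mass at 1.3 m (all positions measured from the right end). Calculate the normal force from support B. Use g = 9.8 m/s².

R_B ≈ 751 N

Sum moments about support A (its reaction then has zero moment arm).
Beam weight: 37 × 9.8 = 362.6 N down at 1.45 m → arm 1.45 m, τ = 362.6 × 1.45 = 525.8 N·m clockwise.
Sandbag: 10 × 9.8 = 98 N down at 0.7 m → arm 2.2 m, τ = 98 × 2.2 = 215.6 N·m clockwise.
Load: 22 × 9.8 = 215.6 N down at 2.43 m → arm 0.47 m, τ = 215.6 × 0.47 = 101.3 N·m clockwise.
Bucket of sand: 6.4 × 9.8 = 62.72 N down at 1.99 m → arm 0.91 m, τ = 62.72 × 0.91 = 57.08 N·m clockwise.
Hanging mass: 48 × 9.8 = 470.4 N down at 1.3 m → arm 1.6 m, τ = 470.4 × 1.6 = 752.6 N·m clockwise.
Net load moment about support A = 1652 N·m clockwise.
Reaction R at support B is upward at 0.7 m, arm 2.2 m → moment R × 2.2 counterclockwise.
For rotational equilibrium, R × 2.2 = 1652, so R = 751 N.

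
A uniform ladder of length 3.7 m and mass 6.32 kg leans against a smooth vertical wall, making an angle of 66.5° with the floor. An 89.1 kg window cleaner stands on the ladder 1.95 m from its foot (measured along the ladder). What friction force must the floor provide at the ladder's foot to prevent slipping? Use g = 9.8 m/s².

f ≈ 214 N

About the foot of the ladder:
Ladder weight 6.32×9.8 = 61.94 N acts at 1.85 m along the ladder; its horizontal arm is 1.85·cos66.5° = 0.7377 m → τ = 45.69 N·m clockwise.
Window cleaner: 89.1×9.8 = 873.2 N at 1.95 m → arm 0.7776 m → τ = 679 N·m clockwise.
Wall normal N acts horizontally at the top; its moment arm is the height L sinθ = 3.7·sin66.5° = 3.393 m, counterclockwise.
For rotational equilibrium, N × 3.393 = 724.7, so N = 214 N.
ΣFx = 0: friction at the foot balances the wall's push, so f = N_wall = 214 N.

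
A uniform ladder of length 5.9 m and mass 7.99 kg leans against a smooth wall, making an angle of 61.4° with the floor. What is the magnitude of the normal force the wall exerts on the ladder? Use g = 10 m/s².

Take moments about the foot of the ladder.
Ladder weight 7.99×10 = 79.9 N acts at 2.95 m along the ladder; its horizontal arm is 2.95·cos61.4° = 1.412 m → τ = 112.8 N·m clockwise.
Wall normal N acts horizontally at the top; its moment arm is the height L sinθ = 5.9·sin61.4° = 5.18 m, counterclockwise.
Setting net torque to zero: N × 5.18 = 112.8 → N = 21.8 N.

N_wall ≈ 21.8 N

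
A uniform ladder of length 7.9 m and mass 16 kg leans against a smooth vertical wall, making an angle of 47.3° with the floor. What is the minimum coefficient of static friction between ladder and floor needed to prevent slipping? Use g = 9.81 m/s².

About the foot of the ladder:
Ladder weight 16×9.81 = 157 N acts at 3.95 m along the ladder; its horizontal arm is 3.95·cos47.3° = 2.679 m → τ = 420.6 N·m clockwise.
Wall normal N acts horizontally at the top; its moment arm is the height L sinθ = 7.9·sin47.3° = 5.806 m, counterclockwise.
Setting net torque to zero: N × 5.806 = 420.6 → N = 72.44 N.
ΣFx = 0 ⇒ f = N_wall = 72.44 N. ΣFy = 0 ⇒ N_floor = 157 N.
μ_min = f / N_floor = 72.44 / 157 = 0.461.

μ_min ≈ 0.461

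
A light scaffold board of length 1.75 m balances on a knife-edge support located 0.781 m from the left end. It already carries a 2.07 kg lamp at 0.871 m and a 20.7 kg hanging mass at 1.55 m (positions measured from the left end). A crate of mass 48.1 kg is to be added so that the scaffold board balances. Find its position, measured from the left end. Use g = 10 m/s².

About the knife-edge support (at 0.781 m from the left end):
Lamp: 2.07 × 10 = 20.7 N down at 0.871 m → arm 0.09 m, τ = 20.7 × 0.09 = 1.863 N·m clockwise.
Hanging mass: 20.7 × 10 = 207 N down at 1.55 m → arm 0.769 m, τ = 207 × 0.769 = 159.2 N·m clockwise.
Net moment of existing loads = 161.1 N·m clockwise.
The crate weighs 48.1 × 10 = 481 N and must supply an equal counterclockwise moment, so its lever arm about the knife-edge support is 161.1 / 481 = 0.335 m.
That puts it at 0.781 − 0.335 = 0.446 m from the left end.

x ≈ 0.446 m from the left end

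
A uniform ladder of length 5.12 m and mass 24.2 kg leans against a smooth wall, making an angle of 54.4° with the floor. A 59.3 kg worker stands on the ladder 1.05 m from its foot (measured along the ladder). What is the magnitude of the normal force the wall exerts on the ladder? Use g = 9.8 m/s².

N_wall ≈ 170 N

Take moments about the foot of the ladder.
Ladder weight 24.2×9.8 = 237.2 N acts at 2.56 m along the ladder; its horizontal arm is 2.56·cos54.4° = 1.49 m → τ = 353.4 N·m clockwise.
Worker: 59.3×9.8 = 581.1 N at 1.05 m → arm 0.6112 m → τ = 355.2 N·m clockwise.
Wall normal N acts horizontally at the top; its moment arm is the height L sinθ = 5.12·sin54.4° = 4.163 m, counterclockwise.
Balancing moments: N × 4.163 = 708.6, giving N = 170 N.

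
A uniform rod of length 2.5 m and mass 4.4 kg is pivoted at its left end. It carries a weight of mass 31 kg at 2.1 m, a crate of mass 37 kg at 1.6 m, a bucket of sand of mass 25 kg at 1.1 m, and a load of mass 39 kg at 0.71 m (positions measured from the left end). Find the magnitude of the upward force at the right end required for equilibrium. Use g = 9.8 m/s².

F ≈ 725 N

Choose the left end as the axis so the unknown pivot reaction has zero arm there.
Beam weight: 4.4 × 9.8 = 43.12 N down at 1.25 m → arm 1.25 m, τ = 43.12 × 1.25 = 53.9 N·m clockwise.
Weight: 31 × 9.8 = 303.8 N down at 2.1 m → arm 2.1 m, τ = 303.8 × 2.1 = 638 N·m clockwise.
Crate: 37 × 9.8 = 362.6 N down at 1.6 m → arm 1.6 m, τ = 362.6 × 1.6 = 580.2 N·m clockwise.
Bucket of sand: 25 × 9.8 = 245 N down at 1.1 m → arm 1.1 m, τ = 245 × 1.1 = 269.5 N·m clockwise.
Load: 39 × 9.8 = 382.2 N down at 0.71 m → arm 0.71 m, τ = 382.2 × 0.71 = 271.4 N·m clockwise.
Net moment of the loads = 1813 N·m clockwise.
The upward force F acts at the right end, arm 2.5 m, giving F × 2.5 counterclockwise.
Setting net torque to zero: F × 2.5 = 1813 → F = 1813 / 2.5 = 725 N.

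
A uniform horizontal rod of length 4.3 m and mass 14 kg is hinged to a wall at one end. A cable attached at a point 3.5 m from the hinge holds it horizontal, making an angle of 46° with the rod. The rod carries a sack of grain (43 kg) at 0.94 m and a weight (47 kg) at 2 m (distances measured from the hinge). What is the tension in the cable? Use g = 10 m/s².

T ≈ 653 N

About the hinge:
Beam weight: 14 × 10 = 140 N down at 2.15 m → arm 2.15 m, τ = 140 × 2.15 = 301 N·m clockwise.
Sack of grain: 43 × 10 = 430 N down at 0.94 m → arm 0.94 m, τ = 430 × 0.94 = 404.2 N·m clockwise.
Weight: 47 × 10 = 470 N down at 2 m → arm 2 m, τ = 470 × 2 = 940 N·m clockwise.
Total clockwise load moment = 1645 N·m.
The cable tension T acts at 3.5 m; only its component perpendicular to the rod, T sinθ, produces torque. sin 46° = 0.7193.
Setting net torque to zero: T × 3.5 × 0.7193 = 1645 → T = 1645 / 2.518 = 653 N.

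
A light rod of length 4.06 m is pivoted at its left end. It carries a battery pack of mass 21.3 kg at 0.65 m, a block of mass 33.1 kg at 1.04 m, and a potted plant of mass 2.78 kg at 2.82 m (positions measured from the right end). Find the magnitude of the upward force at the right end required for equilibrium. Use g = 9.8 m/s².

Take moments about the left end.
Battery pack: 21.3 × 9.8 = 208.7 N down at 0.65 m → arm 3.41 m, τ = 208.7 × 3.41 = 711.7 N·m clockwise.
Block: 33.1 × 9.8 = 324.4 N down at 1.04 m → arm 3.02 m, τ = 324.4 × 3.02 = 979.7 N·m clockwise.
Potted plant: 2.78 × 9.8 = 27.24 N down at 2.82 m → arm 1.24 m, τ = 27.24 × 1.24 = 33.78 N·m clockwise.
Net moment of the loads = 1725 N·m clockwise.
The upward force F acts at the right end, arm 4.06 m, giving F × 4.06 counterclockwise.
Balancing moments: F × 4.06 = 1725, giving F = 1725 / 4.06 = 425 N.

F ≈ 425 N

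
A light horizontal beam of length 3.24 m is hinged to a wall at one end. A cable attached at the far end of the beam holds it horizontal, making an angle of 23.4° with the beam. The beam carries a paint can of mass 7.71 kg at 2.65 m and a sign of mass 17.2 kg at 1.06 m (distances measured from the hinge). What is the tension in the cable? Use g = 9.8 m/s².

T ≈ 294 N

Sum moments about the hinge (the unknown hinge reaction has zero arm there).
Paint can: 7.71 × 9.8 = 75.56 N down at 2.65 m → arm 2.65 m, τ = 75.56 × 2.65 = 200.2 N·m clockwise.
Sign: 17.2 × 9.8 = 168.6 N down at 1.06 m → arm 1.06 m, τ = 168.6 × 1.06 = 178.7 N·m clockwise.
Total clockwise load moment = 378.9 N·m.
The cable tension T acts at 3.24 m; only its component perpendicular to the beam, T sinθ, produces torque. sin 23.4° = 0.3971.
Στ = 0 ⇒ T × 3.24 × 0.3971 = 378.9 ⇒ T = 378.9 / 1.287 = 294 N.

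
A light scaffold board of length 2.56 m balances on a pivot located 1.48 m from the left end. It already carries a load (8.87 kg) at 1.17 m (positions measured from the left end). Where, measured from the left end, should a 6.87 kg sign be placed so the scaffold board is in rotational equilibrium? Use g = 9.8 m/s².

Choose the pivot (at 1.48 m from the left end) as the axis so the support reaction has zero arm there.
Load: 8.87 × 9.8 = 86.93 N down at 1.17 m → arm 0.31 m, τ = 86.93 × 0.31 = 26.95 N·m counterclockwise.
Net moment of existing loads = 26.95 N·m counterclockwise.
The sign weighs 6.87 × 9.8 = 67.33 N and must supply an equal clockwise moment, so its lever arm about the pivot is 26.95 / 67.33 = 0.4 m.
That puts it at 1.48 + 0.4 = 1.88 m from the left end.

x ≈ 1.88 m from the left end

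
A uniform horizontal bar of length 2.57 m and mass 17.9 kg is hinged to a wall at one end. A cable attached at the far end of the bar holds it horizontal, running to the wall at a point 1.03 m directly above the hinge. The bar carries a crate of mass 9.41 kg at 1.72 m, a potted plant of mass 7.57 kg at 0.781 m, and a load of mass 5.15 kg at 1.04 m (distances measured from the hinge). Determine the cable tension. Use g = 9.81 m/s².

Take moments about the hinge.
Beam weight: 17.9 × 9.81 = 175.6 N down at 1.285 m → arm 1.285 m, τ = 175.6 × 1.285 = 225.6 N·m clockwise.
Crate: 9.41 × 9.81 = 92.31 N down at 1.72 m → arm 1.72 m, τ = 92.31 × 1.72 = 158.8 N·m clockwise.
Potted plant: 7.57 × 9.81 = 74.26 N down at 0.781 m → arm 0.781 m, τ = 74.26 × 0.781 = 58 N·m clockwise.
Load: 5.15 × 9.81 = 50.52 N down at 1.04 m → arm 1.04 m, τ = 50.52 × 1.04 = 52.54 N·m clockwise.
Total clockwise load moment = 494.9 N·m.
The cable tension T acts at 2.57 m; only its component perpendicular to the bar, T sinθ, produces torque. sinθ = h/√(h²+d²) = 1.03/√(1.03²+2.57²) = 0.372.
Balancing moments: T × 2.57 × 0.372 = 494.9, giving T = 494.9 / 0.956 = 518 N.

T ≈ 518 N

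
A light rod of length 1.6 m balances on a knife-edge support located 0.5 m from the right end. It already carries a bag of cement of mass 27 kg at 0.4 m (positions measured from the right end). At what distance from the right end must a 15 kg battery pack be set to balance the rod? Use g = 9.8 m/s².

About the knife-edge support (at 0.5 m from the right end):
Bag of cement: 27 × 9.8 = 264.6 N down at 0.4 m → arm 0.1 m, τ = 264.6 × 0.1 = 26.46 N·m clockwise.
Net moment of existing loads = 26.46 N·m clockwise.
The battery pack weighs 15 × 9.8 = 147 N and must supply an equal counterclockwise moment, so its lever arm about the knife-edge support is 26.46 / 147 = 0.18 m.
That puts it at 0.5 + 0.18 = 0.68 m from the right end.

x ≈ 0.68 m from the right end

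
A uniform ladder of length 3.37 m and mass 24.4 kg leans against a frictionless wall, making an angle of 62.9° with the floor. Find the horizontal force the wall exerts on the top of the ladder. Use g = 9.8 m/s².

N_wall ≈ 61.2 N

Choose the foot of the ladder as the axis so the floor normal and friction both act there and drop out.
Ladder weight 24.4×9.8 = 239.1 N acts at 1.685 m along the ladder; its horizontal arm is 1.685·cos62.9° = 0.7676 m → τ = 183.5 N·m clockwise.
Wall normal N acts horizontally at the top; its moment arm is the height L sinθ = 3.37·sin62.9° = 3 m, counterclockwise.
Στ = 0 ⇒ N × 3 = 183.5 ⇒ N = 61.2 N.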